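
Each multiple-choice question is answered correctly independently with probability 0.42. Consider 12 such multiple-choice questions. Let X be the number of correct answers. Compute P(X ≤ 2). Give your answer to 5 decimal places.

0.06420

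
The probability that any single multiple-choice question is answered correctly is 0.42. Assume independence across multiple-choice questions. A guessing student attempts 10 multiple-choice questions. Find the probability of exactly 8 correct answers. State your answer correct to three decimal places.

X ~ Binomial(n=10, p=0.42).
P(X=8) = C(10,8) · p^8 · (1−p)^2
= 45 · 0.00096827 · 0.3364 = 0.01466

0.015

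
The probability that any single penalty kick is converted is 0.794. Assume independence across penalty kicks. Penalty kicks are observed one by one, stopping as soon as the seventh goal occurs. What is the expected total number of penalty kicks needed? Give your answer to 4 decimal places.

8.8161

Y = total penalty kicks until the seventh success; negative binomial with r=7, p=0.794.
E[Y] = r / p = 7 / 0.794 = 8.816121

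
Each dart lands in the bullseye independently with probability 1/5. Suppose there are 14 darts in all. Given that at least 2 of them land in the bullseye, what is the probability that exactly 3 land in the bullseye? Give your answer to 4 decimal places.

0.3119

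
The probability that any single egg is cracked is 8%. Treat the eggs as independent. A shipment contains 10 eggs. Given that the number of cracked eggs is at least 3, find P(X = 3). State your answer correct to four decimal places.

0.8552

X ~ Binomial(10, 0.08). Want P(X=3 | X≥3) = P(X=3) / P(X≥3).
P(X=3) = C(10,3)·0.08^3·0.92^7 = 0.034274
P(X≥3) = 1 − 0.434388 − 0.377729 − 0.147807 = 0.040075
Ratio = 0.034274 / 0.040075 = 0.855240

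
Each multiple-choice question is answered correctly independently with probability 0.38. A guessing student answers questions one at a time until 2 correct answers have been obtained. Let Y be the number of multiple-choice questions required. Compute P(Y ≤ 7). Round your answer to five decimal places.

Finishing within 7 multiple-choice questions ⇔ at least 2 successes in the first 7. With X ~ Binomial(7, 0.38), P(Y ≤ 7) = 1 − P(X ≤ 1).
  k=0: C(7,0)·0.38^0·0.62^7 = 0.0352161
  k=1: C(7,1)·0.38^1·0.62^6 = 0.1510886
1 − 0.1863048 = 0.8136952

0.81370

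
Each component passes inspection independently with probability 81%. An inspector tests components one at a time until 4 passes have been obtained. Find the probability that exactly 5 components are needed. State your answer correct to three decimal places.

0.327

Y = trial on which the fourth success occurs; negative binomial, r=4, p=0.81.
P(Y=5) = C(4,3) · p^4 · (1−p)^1
= 4 · 0.43047 · 0.19 = 0.32716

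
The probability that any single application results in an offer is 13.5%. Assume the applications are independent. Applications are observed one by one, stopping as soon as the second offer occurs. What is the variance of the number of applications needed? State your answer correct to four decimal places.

Y = total applications until the second success; negative binomial with r=2, p=0.135.
Var(Y) = r(1−p)/p² = 2·0.865 / 0.135² = 94.924554

94.9246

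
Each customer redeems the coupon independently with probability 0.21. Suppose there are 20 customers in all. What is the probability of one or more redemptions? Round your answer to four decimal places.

P(at least one) = 1 − P(none) = 1 − (1 − 0.21)^20
= 1 − 0.008965 = 0.991035

0.9910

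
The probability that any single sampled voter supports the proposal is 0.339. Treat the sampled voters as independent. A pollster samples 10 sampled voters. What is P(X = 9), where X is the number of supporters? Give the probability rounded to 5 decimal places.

0.00039

X ~ Binomial(n=10, p=0.339).
P(X=9) = C(10,9) · p^9 · (1−p)^1
= 10 · 5.9129e-05 · 0.661 = 0.0003908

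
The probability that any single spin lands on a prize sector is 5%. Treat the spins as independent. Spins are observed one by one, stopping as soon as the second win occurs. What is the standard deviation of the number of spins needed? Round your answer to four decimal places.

27.5681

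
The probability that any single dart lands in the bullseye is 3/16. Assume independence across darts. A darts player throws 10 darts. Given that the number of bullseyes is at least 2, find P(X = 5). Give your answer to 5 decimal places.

0.03533

X ~ Binomial(10, 0.1875). Want P(X=5 | X≥2) = P(X=5) / P(X≥2).
P(X=5) = C(10,5)·0.1875^5·0.8125^5 = 0.0206787
P(X≥2) = 1 − 0.1253816 − 0.2893421 = 0.5852764
Ratio = 0.0206787 / 0.5852764 = 0.0353316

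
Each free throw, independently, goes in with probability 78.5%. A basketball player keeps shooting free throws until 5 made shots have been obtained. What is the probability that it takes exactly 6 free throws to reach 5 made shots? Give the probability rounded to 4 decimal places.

0.3204

Y = trial on which the fifth success occurs; negative binomial, r=5, p=0.785.
P(Y=6) = C(5,4) · p^5 · (1−p)^1
= 5 · 0.29809 · 0.215 = 0.320447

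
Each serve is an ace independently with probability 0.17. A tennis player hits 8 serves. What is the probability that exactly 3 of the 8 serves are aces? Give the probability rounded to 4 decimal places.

0.1084

X ~ Binomial(n=8, p=0.17).
P(X=3) = C(8,3) · p^3 · (1−p)^5
= 56 · 0.004913 · 0.3939 = 0.108374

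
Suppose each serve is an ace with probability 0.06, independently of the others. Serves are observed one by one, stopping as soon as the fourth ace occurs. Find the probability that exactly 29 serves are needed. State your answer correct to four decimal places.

0.0090

Y = trial on which the fourth success occurs; negative binomial, r=4, p=0.06.
P(Y=29) = C(28,3) · p^4 · (1−p)^25
= 3276 · 1.296e-05 · 0.21291 = 0.009040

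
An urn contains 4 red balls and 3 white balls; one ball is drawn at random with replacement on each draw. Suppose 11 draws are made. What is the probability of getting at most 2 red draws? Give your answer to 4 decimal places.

X ~ Binomial(11, 0.571429); P(X ≤ 2) = Σ C(11,k) p^k (1−p)^(11−k) over k:
  k=0: C(11,0)·0.571429^0·0.428571^11 = 0.000090
  k=1: C(11,1)·0.571429^1·0.428571^10 = 0.001314
  k=2: C(11,2)·0.571429^2·0.428571^9 = 0.008760
Total = 0.010163

0.0102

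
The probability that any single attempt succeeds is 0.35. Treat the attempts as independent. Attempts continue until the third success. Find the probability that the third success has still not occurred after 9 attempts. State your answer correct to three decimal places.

0.337

Needing more than 9 attempts ⇔ fewer than 3 successes in the first 9. With X ~ Binomial(9, 0.35), P(Y > 9) = P(X ≤ 2).
  k=0: C(9,0)·0.35^0·0.65^9 = 0.02071
  k=1: C(9,1)·0.35^1·0.65^8 = 0.10037
  k=2: C(9,2)·0.35^2·0.65^7 = 0.21619
P(X ≤ 2) = 0.33727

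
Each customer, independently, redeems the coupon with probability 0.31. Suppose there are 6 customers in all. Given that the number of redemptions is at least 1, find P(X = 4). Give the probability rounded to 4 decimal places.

X ~ Binomial(6, 0.31). Want P(X=4 | X≥1) = P(X=4) / P(X≥1).
P(X=4) = C(6,4)·0.31^4·0.69^2 = 0.065953
P(X≥1) = 1 − 0.107918 = 0.892082
Ratio = 0.065953 / 0.892082 = 0.073932

0.0739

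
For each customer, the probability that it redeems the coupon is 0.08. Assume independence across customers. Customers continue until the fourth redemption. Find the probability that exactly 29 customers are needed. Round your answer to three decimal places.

Y = trial on which the fourth success occurs; negative binomial, r=4, p=0.08.
P(Y=29) = C(28,3) · p^4 · (1−p)^25
= 3276 · 4.096e-05 · 0.12436 = 0.01669

0.017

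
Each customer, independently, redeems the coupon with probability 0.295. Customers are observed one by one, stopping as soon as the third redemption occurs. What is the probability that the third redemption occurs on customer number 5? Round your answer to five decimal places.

Y = trial on which the third success occurs; negative binomial, r=3, p=0.295.
P(Y=5) = C(4,2) · p^3 · (1−p)^2
= 6 · 0.025672 · 0.49702 = 0.0765589

0.07656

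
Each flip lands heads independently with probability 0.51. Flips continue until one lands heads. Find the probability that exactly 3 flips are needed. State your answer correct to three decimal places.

Geometric (trials to first success), p = 0.51.
P(Y = 3) = (1−p)^2 · p = 0.2401 · 0.51 = 0.12245

0.122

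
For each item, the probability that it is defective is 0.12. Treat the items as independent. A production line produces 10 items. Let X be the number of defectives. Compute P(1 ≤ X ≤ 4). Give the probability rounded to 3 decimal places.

0.718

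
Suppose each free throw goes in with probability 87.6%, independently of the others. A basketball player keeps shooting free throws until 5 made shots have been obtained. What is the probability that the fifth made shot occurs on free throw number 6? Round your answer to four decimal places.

0.3198

Y = trial on which the fifth success occurs; negative binomial, r=5, p=0.876.
P(Y=6) = C(5,4) · p^5 · (1−p)^1
= 5 · 0.51585 · 0.124 = 0.319825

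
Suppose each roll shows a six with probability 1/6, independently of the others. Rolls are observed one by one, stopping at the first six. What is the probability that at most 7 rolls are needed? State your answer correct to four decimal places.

Y = number of rolls to the first success; geometric, p = 0.166667.
P(Y ≤ 7) = 1 − (1−p)^7 = 1 − 0.279082 = 0.720918

0.7209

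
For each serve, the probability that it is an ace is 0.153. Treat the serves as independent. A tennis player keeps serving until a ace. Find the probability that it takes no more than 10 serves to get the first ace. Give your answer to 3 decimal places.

Y = number of serves to the first success; geometric, p = 0.153.
P(Y ≤ 10) = 1 − (1−p)^10 = 1 − 0.19004 = 0.80996

0.810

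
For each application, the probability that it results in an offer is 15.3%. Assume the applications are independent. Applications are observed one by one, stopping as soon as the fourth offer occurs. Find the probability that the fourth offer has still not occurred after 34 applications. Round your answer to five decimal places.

0.21446

Needing more than 34 applications ⇔ fewer than 4 successes in the first 34. With X ~ Binomial(34, 0.153), P(Y > 34) = P(X ≤ 3).
  k=0: C(34,0)·0.153^0·0.847^34 = 0.0035321
  k=1: C(34,1)·0.153^1·0.847^33 = 0.0216932
  k=2: C(34,2)·0.153^2·0.847^32 = 0.0646569
  k=3: C(34,3)·0.153^3·0.847^31 = 0.1245809
P(X ≤ 3) = 0.2144631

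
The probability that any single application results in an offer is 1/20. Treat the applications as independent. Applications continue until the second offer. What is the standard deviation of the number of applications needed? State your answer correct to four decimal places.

Y = total applications until the second success; negative binomial with r=2, p=0.05.
SD(Y) = √[r(1−p)/p²] = √(760.000000) = 27.568098

27.5681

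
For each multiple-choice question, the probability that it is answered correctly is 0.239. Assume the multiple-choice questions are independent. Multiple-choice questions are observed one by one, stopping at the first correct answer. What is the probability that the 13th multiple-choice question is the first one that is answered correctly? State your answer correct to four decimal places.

Geometric (trials to first success), p = 0.239.
P(Y = 13) = (1−p)^12 · p = 0.037724 · 0.239 = 0.009016

0.0090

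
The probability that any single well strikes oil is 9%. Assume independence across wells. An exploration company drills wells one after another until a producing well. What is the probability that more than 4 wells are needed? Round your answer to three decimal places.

0.686

Y = number of wells to the first success; geometric, p = 0.09.
P(Y > 4) = P(first 4 all fail) = (1−p)^4 = 0.68575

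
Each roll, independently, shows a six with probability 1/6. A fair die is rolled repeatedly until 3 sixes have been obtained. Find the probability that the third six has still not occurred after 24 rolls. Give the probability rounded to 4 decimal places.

Needing more than 24 rolls ⇔ fewer than 3 successes in the first 24. With X ~ Binomial(24, 0.166667), P(Y > 24) = P(X ≤ 2).
  k=0: C(24,0)·0.166667^0·0.833333^24 = 0.012579
  k=1: C(24,1)·0.166667^1·0.833333^23 = 0.060380
  k=2: C(24,2)·0.166667^2·0.833333^22 = 0.138873
P(X ≤ 2) = 0.211832

0.2118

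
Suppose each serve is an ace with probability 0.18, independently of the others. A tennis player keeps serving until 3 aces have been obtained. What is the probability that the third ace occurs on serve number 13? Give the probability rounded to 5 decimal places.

0.05291

Y = trial on which the third success occurs; negative binomial, r=3, p=0.18.
P(Y=13) = C(12,2) · p^3 · (1−p)^10
= 66 · 0.005832 · 0.13745 = 0.0529054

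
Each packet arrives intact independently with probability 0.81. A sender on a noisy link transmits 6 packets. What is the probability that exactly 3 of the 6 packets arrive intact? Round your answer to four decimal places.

0.0729

X ~ Binomial(n=6, p=0.81).
P(X=3) = C(6,3) · p^3 · (1−p)^3
= 20 · 0.53144 · 0.006859 = 0.072903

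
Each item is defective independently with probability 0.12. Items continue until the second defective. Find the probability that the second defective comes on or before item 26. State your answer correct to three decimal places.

0.836

Finishing within 26 items ⇔ at least 2 successes in the first 26. With X ~ Binomial(26, 0.12), P(Y ≤ 26) = 1 − P(X ≤ 1).
  k=0: C(26,0)·0.12^0·0.88^26 = 0.03602
  k=1: C(26,1)·0.12^1·0.88^25 = 0.12771
1 − 0.16373 = 0.83627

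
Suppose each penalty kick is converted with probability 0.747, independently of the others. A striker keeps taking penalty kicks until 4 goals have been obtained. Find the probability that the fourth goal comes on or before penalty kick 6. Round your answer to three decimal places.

0.826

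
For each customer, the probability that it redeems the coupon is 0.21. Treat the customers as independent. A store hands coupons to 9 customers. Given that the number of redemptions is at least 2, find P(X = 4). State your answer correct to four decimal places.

X ~ Binomial(9, 0.21). Want P(X=4 | X≥2) = P(X=4) / P(X≥2).
P(X=4) = C(9,4)·0.21^4·0.79^5 = 0.075402
P(X≥2) = 1 − 0.119852 − 0.286734 = 0.593415
Ratio = 0.075402 / 0.593415 = 0.127065

0.1271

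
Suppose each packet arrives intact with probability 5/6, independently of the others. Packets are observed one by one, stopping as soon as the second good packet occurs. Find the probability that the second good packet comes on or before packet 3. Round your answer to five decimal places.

Finishing within 3 packets ⇔ at least 2 successes in the first 3. With X ~ Binomial(3, 0.833333), P(Y ≤ 3) = 1 − P(X ≤ 1).
  k=0: C(3,0)·0.833333^0·0.166667^3 = 0.0046296
  k=1: C(3,1)·0.833333^1·0.166667^2 = 0.0694444
1 − 0.0740741 = 0.9259259

0.92593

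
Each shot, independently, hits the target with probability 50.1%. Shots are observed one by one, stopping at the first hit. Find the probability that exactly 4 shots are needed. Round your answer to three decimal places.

Geometric (trials to first success), p = 0.501.
P(Y = 4) = (1−p)^3 · p = 0.12425 · 0.501 = 0.06225

0.062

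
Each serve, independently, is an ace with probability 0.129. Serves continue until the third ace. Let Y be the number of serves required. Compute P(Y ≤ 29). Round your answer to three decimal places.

0.741

Finishing within 29 serves ⇔ at least 3 successes in the first 29. With X ~ Binomial(29, 0.129), P(Y ≤ 29) = 1 − P(X ≤ 2).
  k=0: C(29,0)·0.129^0·0.871^29 = 0.01822
  k=1: C(29,1)·0.129^1·0.871^28 = 0.07825
  k=2: C(29,2)·0.129^2·0.871^27 = 0.16225
1 − 0.25873 = 0.74127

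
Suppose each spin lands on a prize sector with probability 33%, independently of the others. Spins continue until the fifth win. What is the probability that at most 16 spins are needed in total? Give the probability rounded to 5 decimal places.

0.65041

Finishing within 16 spins ⇔ at least 5 successes in the first 16. With X ~ Binomial(16, 0.33), P(Y ≤ 16) = 1 − P(X ≤ 4).
  k=0: C(16,0)·0.33^0·0.67^16 = 0.0016489
  k=1: C(16,1)·0.33^1·0.67^15 = 0.0129944
  k=2: C(16,2)·0.33^2·0.67^14 = 0.0480017
  k=3: C(16,3)·0.33^3·0.67^13 = 0.1103322
  k=4: C(16,4)·0.33^4·0.67^12 = 0.1766139
1 − 0.3495910 = 0.6504090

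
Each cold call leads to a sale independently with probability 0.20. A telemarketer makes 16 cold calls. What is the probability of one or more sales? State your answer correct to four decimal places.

P(at least one) = 1 − P(none) = 1 − (1 − 0.20)^16
= 1 − 0.028147 = 0.971853

0.9719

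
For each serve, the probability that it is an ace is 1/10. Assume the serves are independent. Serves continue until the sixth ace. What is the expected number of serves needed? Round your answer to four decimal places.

Y = total serves until the sixth success; negative binomial with r=6, p=0.10.
E[Y] = r / p = 6 / 0.10 = 60.000000

60.0000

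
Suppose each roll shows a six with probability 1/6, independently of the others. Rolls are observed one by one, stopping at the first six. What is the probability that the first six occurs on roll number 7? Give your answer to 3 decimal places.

Geometric (trials to first success), p = 0.166667.
P(Y = 7) = (1−p)^6 · p = 0.3349 · 0.166667 = 0.05582

0.056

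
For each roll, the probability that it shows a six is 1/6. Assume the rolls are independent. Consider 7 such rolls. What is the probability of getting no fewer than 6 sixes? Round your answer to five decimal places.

X ~ Binomial(7, 0.166667); P(X ≥ 6) = Σ C(7,k) p^k (1−p)^(7−k) over k:
  k=6: C(7,6)·0.166667^6·0.833333^1 = 0.0001250
  k=7: C(7,7)·0.166667^7·0.833333^0 = 0.0000036
Total = 0.0001286

0.00013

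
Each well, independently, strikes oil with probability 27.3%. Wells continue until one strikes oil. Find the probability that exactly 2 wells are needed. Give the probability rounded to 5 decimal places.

0.19847

Geometric (trials to first success), p = 0.273.
P(Y = 2) = (1−p)^1 · p = 0.727 · 0.273 = 0.1984710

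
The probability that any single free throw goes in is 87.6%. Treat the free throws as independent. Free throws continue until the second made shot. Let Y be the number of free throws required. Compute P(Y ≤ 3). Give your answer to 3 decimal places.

Finishing within 3 free throws ⇔ at least 2 successes in the first 3. With X ~ Binomial(3, 0.876), P(Y ≤ 3) = 1 − P(X ≤ 1).
  k=0: C(3,0)·0.876^0·0.124^3 = 0.00191
  k=1: C(3,1)·0.876^1·0.124^2 = 0.04041
1 − 0.04231 = 0.95769

0.958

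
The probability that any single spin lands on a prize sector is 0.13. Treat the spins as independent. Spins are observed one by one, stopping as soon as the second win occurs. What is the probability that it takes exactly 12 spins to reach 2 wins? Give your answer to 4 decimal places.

0.0462

Y = trial on which the second success occurs; negative binomial, r=2, p=0.13.
P(Y=12) = C(11,1) · p^2 · (1−p)^10
= 11 · 0.0169 · 0.24842 = 0.046182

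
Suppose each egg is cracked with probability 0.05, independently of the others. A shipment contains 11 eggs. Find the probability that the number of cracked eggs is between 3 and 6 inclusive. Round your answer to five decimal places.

X ~ Binomial(11, 0.05); P(3 ≤ X ≤ 6) = Σ C(11,k) p^k (1−p)^(11−k) over k:
  k=3: C(11,3)·0.05^3·0.95^8 = 0.0136830
  k=4: C(11,4)·0.05^4·0.95^7 = 0.0014403
  k=5: C(11,5)·0.05^5·0.95^6 = 0.0001061
  k=6: C(11,6)·0.05^6·0.95^5 = 0.0000056
Total = 0.0152351

0.01524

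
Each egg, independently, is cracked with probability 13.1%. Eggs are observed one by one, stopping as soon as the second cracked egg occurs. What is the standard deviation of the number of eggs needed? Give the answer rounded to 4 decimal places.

10.0636

Y = total eggs until the second success; negative binomial with r=2, p=0.131.
SD(Y) = √[r(1−p)/p²] = √(101.276149) = 10.063605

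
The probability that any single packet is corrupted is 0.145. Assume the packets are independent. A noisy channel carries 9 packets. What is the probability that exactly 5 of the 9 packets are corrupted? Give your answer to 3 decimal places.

X ~ Binomial(n=9, p=0.145).
P(X=5) = C(9,5) · p^5 · (1−p)^4
= 126 · 6.4097e-05 · 0.5344 = 0.00432

0.004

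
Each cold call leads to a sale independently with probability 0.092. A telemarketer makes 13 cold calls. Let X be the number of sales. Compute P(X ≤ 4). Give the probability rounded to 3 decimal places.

X ~ Binomial(13, 0.092); P(X ≤ 4) = Σ C(13,k) p^k (1−p)^(13−k) over k:
  k=0: C(13,0)·0.092^0·0.908^13 = 0.28518
  k=1: C(13,1)·0.092^1·0.908^12 = 0.37563
  k=2: C(13,2)·0.092^2·0.908^11 = 0.22836
  k=3: C(13,3)·0.092^3·0.908^10 = 0.08484
  k=4: C(13,4)·0.092^4·0.908^9 = 0.02149
Total = 0.99549

0.995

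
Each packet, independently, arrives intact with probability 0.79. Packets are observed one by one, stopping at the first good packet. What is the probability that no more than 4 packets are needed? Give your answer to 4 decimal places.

0.9981

Y = number of packets to the first success; geometric, p = 0.79.
P(Y ≤ 4) = 1 − (1−p)^4 = 1 − 0.001945 = 0.998055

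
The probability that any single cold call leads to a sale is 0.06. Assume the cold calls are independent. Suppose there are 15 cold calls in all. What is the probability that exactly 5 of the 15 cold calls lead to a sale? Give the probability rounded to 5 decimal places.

0.00126

X ~ Binomial(n=15, p=0.06).
P(X=5) = C(15,5) · p^5 · (1−p)^10
= 3003 · 7.776e-07 · 0.53862 = 0.0012577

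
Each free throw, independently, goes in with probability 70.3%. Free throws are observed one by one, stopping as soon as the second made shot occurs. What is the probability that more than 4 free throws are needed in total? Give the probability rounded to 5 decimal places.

Needing more than 4 free throws ⇔ fewer than 2 successes in the first 4. With X ~ Binomial(4, 0.703), P(Y > 4) = P(X ≤ 1).
  k=0: C(4,0)·0.703^0·0.297^4 = 0.0077808
  k=1: C(4,1)·0.703^1·0.297^3 = 0.0736690
P(X ≤ 1) = 0.0814498

0.08145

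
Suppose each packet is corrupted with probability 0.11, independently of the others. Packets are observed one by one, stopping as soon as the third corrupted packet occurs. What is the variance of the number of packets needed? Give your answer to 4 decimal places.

Y = total packets until the third success; negative binomial with r=3, p=0.11.
Var(Y) = r(1−p)/p² = 3·0.89 / 0.11² = 220.661157

220.6612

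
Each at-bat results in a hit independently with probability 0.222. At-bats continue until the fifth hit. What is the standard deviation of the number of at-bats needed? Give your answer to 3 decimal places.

Y = total at-bats until the fifth success; negative binomial with r=5, p=0.222.
SD(Y) = √[r(1−p)/p²] = √(78.93028) = 8.88427

8.884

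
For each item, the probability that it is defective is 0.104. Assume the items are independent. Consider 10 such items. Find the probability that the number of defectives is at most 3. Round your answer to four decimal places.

0.9853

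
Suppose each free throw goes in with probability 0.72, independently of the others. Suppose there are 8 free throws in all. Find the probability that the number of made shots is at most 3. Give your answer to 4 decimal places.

0.0438

X ~ Binomial(8, 0.72); P(X ≤ 3) = Σ C(8,k) p^k (1−p)^(8−k) over k:
  k=0: C(8,0)·0.72^0·0.28^8 = 0.000038
  k=1: C(8,1)·0.72^1·0.28^7 = 0.000777
  k=2: C(8,2)·0.72^2·0.28^6 = 0.006995
  k=3: C(8,3)·0.72^3·0.28^5 = 0.035973
Total = 0.043783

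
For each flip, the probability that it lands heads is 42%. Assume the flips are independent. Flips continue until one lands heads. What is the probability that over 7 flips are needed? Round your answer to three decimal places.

0.022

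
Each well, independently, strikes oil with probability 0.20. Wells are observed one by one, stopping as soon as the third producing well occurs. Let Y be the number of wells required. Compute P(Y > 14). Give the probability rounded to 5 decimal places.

0.44805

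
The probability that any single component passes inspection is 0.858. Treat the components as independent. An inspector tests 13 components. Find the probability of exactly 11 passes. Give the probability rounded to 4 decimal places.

0.2918

X ~ Binomial(n=13, p=0.858).
P(X=11) = C(13,11) · p^11 · (1−p)^2
= 78 · 0.18551 · 0.020164 = 0.291764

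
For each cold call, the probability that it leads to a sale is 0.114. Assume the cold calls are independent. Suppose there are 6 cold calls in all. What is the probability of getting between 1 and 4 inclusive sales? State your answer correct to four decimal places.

X ~ Binomial(6, 0.114); P(1 ≤ X ≤ 4) = Σ C(6,k) p^k (1−p)^(6−k) over k:
  k=1: C(6,1)·0.114^1·0.886^5 = 0.373443
  k=2: C(6,2)·0.114^2·0.886^4 = 0.120126
  k=3: C(6,3)·0.114^3·0.886^3 = 0.020608
  k=4: C(6,4)·0.114^4·0.886^2 = 0.001989
Total = 0.516166

0.5162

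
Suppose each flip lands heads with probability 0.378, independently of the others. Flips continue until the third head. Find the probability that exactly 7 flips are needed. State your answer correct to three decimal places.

Y = trial on which the third success occurs; negative binomial, r=3, p=0.378.
P(Y=7) = C(6,2) · p^3 · (1−p)^4
= 15 · 0.05401 · 0.14968 = 0.12126

0.121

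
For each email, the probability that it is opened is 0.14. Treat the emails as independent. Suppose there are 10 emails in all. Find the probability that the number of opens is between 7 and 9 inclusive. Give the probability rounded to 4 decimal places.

X ~ Binomial(10, 0.14); P(7 ≤ X ≤ 9) = Σ C(10,k) p^k (1−p)^(10−k) over k:
  k=7: C(10,7)·0.14^7·0.86^3 = 0.000080
  k=8: C(10,8)·0.14^8·0.86^2 = 0.000005
  k=9: C(10,9)·0.14^9·0.86^1 = 0.000000
Total = 0.000086

0.0001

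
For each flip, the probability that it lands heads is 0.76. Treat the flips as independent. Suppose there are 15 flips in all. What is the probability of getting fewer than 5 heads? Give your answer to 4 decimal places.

0.0001

X ~ Binomial(15, 0.76); P(X ≤ 4) = Σ C(15,k) p^k (1−p)^(15−k) over k:
  k=0: C(15,0)·0.76^0·0.24^15 = 0.000000
  k=1: C(15,1)·0.76^1·0.24^14 = 0.000000
  k=2: C(15,2)·0.76^2·0.24^13 = 0.000001
  k=3: C(15,3)·0.76^3·0.24^12 = 0.000007
  k=4: C(15,4)·0.76^4·0.24^11 = 0.000069
Total = 0.000077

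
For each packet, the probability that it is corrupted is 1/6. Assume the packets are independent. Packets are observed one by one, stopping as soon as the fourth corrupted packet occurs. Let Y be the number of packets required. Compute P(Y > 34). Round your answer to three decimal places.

0.159

Needing more than 34 packets ⇔ fewer than 4 successes in the first 34. With X ~ Binomial(34, 0.166667), P(Y > 34) = P(X ≤ 3).
  k=0: C(34,0)·0.166667^0·0.833333^34 = 0.00203
  k=1: C(34,1)·0.166667^1·0.833333^33 = 0.01381
  k=2: C(34,2)·0.166667^2·0.833333^32 = 0.04559
  k=3: C(34,3)·0.166667^3·0.833333^31 = 0.09726
P(X ≤ 3) = 0.15869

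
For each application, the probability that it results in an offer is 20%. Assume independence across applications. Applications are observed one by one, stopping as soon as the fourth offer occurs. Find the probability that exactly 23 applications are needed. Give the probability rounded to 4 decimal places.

Y = trial on which the fourth success occurs; negative binomial, r=4, p=0.20.
P(Y=23) = C(22,3) · p^4 · (1−p)^19
= 1540 · 0.0016 · 0.014412 = 0.035510

0.0355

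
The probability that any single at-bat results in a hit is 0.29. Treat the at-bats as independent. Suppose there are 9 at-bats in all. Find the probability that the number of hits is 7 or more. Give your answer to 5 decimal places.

X ~ Binomial(9, 0.29); P(X ≥ 7) = Σ C(9,k) p^k (1−p)^(9−k) over k:
  k=7: C(9,7)·0.29^7·0.71^2 = 0.0031304
  k=8: C(9,8)·0.29^8·0.71^1 = 0.0003197
  k=9: C(9,9)·0.29^9·0.71^0 = 0.0000145
Total = 0.0034646

0.00346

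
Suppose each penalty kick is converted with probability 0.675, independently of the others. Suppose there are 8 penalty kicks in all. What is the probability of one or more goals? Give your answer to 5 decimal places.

P(at least one) = 1 − P(none) = 1 − (1 − 0.675)^8
= 1 − 0.0001245 = 0.9998755

0.99988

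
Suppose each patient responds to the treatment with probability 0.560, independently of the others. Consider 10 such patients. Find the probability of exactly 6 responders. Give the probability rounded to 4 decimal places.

0.2427

X ~ Binomial(n=10, p=0.56).
P(X=6) = C(10,6) · p^6 · (1−p)^4
= 210 · 0.030841 · 0.037481 = 0.242749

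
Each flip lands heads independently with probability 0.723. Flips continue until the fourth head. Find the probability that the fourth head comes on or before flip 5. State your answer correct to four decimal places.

0.5760

Finishing within 5 flips ⇔ at least 4 successes in the first 5. With X ~ Binomial(5, 0.723), P(Y ≤ 5) = 1 − P(X ≤ 3).
  k=0: C(5,0)·0.723^0·0.277^5 = 0.001631
  k=1: C(5,1)·0.723^1·0.277^4 = 0.021283
  k=2: C(5,2)·0.723^2·0.277^3 = 0.111100
  k=3: C(5,3)·0.723^3·0.277^2 = 0.289984
1 − 0.423998 = 0.576002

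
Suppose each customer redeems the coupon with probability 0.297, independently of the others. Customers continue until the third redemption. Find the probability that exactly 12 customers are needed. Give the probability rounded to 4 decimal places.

0.0604

Y = trial on which the third success occurs; negative binomial, r=3, p=0.297.
P(Y=12) = C(11,2) · p^3 · (1−p)^9
= 55 · 0.026198 · 0.041937 = 0.060427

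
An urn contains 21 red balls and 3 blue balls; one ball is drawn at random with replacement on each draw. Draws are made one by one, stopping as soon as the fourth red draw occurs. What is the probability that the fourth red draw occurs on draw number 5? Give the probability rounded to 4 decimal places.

Y = trial on which the fourth success occurs; negative binomial, r=4, p=0.875.
P(Y=5) = C(4,3) · p^4 · (1−p)^1
= 4 · 0.58618 · 0.125 = 0.293091

0.2931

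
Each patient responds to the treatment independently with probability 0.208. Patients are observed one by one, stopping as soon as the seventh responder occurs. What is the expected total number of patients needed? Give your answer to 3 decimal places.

Y = total patients until the seventh success; negative binomial with r=7, p=0.208.
E[Y] = r / p = 7 / 0.208 = 33.65385

33.654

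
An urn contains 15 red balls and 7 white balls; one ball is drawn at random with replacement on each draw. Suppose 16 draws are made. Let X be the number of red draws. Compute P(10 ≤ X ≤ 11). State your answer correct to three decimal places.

0.391

X ~ Binomial(16, 0.681818); P(10 ≤ X ≤ 11) = Σ C(16,k) p^k (1−p)^(16−k) over k:
  k=10: C(16,10)·0.681818^10·0.318182^6 = 0.18041
  k=11: C(16,11)·0.681818^11·0.318182^5 = 0.21087
Total = 0.39128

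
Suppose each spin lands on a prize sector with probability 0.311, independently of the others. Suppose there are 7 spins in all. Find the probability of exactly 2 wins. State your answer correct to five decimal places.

0.31538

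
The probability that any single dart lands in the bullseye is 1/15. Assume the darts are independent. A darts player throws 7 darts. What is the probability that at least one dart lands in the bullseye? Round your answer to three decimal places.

P(at least one) = 1 − P(none) = 1 − (1 − 0.066667)^7
= 1 − 0.61696 = 0.38304

0.383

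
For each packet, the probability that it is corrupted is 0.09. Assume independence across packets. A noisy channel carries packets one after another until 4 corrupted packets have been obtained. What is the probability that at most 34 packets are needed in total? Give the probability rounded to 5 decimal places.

Finishing within 34 packets ⇔ at least 4 successes in the first 34. With X ~ Binomial(34, 0.09), P(Y ≤ 34) = 1 − P(X ≤ 3).
  k=0: C(34,0)·0.09^0·0.91^34 = 0.0404956
  k=1: C(34,1)·0.09^1·0.91^33 = 0.1361719
  k=2: C(34,2)·0.09^2·0.91^32 = 0.2222145
  k=3: C(34,3)·0.09^3·0.91^31 = 0.2344241
1 − 0.6333060 = 0.3666940

0.36669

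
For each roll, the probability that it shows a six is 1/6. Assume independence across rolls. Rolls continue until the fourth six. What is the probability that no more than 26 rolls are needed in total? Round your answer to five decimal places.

0.65058

Finishing within 26 rolls ⇔ at least 4 successes in the first 26. With X ~ Binomial(26, 0.166667), P(Y ≤ 26) = 1 − P(X ≤ 3).
  k=0: C(26,0)·0.166667^0·0.833333^26 = 0.0087355
  k=1: C(26,1)·0.166667^1·0.833333^25 = 0.0454246
  k=2: C(26,2)·0.166667^2·0.833333^24 = 0.1135615
  k=3: C(26,3)·0.166667^3·0.833333^23 = 0.1816983
1 − 0.3494199 = 0.6505801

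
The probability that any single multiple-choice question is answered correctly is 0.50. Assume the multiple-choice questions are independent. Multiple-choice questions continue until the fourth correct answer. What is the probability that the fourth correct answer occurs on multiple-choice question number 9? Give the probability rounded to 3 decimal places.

0.109

Y = trial on which the fourth success occurs; negative binomial, r=4, p=0.50.
P(Y=9) = C(8,3) · p^4 · (1−p)^5
= 56 · 0.0625 · 0.03125 = 0.10938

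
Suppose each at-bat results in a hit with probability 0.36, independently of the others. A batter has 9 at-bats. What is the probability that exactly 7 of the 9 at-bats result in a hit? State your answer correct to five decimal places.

X ~ Binomial(n=9, p=0.36).
P(X=7) = C(9,7) · p^7 · (1−p)^2
= 36 · 0.00078364 · 0.4096 = 0.0115553

0.01156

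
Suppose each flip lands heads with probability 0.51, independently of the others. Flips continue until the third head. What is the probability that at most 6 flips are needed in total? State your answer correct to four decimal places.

Finishing within 6 flips ⇔ at least 3 successes in the first 6. With X ~ Binomial(6, 0.51), P(Y ≤ 6) = 1 − P(X ≤ 2).
  k=0: C(6,0)·0.51^0·0.49^6 = 0.013841
  k=1: C(6,1)·0.51^1·0.49^5 = 0.086437
  k=2: C(6,2)·0.51^2·0.49^4 = 0.224914
1 − 0.325192 = 0.674808

0.6748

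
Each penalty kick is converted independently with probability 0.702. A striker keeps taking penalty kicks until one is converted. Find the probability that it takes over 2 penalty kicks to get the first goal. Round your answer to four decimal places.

0.0888

Y = number of penalty kicks to the first success; geometric, p = 0.702.
P(Y > 2) = P(first 2 all fail) = (1−p)^2 = 0.088804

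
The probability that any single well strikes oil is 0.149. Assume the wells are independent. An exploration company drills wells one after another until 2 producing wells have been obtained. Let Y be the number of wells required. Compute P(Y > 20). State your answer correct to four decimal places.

0.1786

Needing more than 20 wells ⇔ fewer than 2 successes in the first 20. With X ~ Binomial(20, 0.149), P(Y > 20) = P(X ≤ 1).
  k=0: C(20,0)·0.149^0·0.851^20 = 0.039682
  k=1: C(20,1)·0.149^1·0.851^19 = 0.138956
P(X ≤ 1) = 0.178638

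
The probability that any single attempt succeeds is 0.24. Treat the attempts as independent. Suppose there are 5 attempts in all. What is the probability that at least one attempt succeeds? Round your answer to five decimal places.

0.74645

P(at least one) = 1 − P(none) = 1 − (1 − 0.24)^5
= 1 − 0.2535525 = 0.7464475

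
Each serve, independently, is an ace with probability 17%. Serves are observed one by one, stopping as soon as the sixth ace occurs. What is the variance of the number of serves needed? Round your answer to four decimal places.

172.3183

Y = total serves until the sixth success; negative binomial with r=6, p=0.17.
Var(Y) = r(1−p)/p² = 6·0.83 / 0.17² = 172.318339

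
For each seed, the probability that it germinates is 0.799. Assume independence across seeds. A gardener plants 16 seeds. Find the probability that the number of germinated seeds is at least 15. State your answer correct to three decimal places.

0.139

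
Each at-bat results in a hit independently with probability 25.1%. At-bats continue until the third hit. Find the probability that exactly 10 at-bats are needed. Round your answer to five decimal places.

Y = trial on which the third success occurs; negative binomial, r=3, p=0.251.
P(Y=10) = C(9,2) · p^3 · (1−p)^7
= 36 · 0.015813 · 0.13224 = 0.0752829

0.07528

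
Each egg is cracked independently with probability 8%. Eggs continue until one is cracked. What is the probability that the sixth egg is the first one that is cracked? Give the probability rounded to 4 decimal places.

Geometric (trials to first success), p = 0.08.
P(Y = 6) = (1−p)^5 · p = 0.65908 · 0.08 = 0.052727

0.0527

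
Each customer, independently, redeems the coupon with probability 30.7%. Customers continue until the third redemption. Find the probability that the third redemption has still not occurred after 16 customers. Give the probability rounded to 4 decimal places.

0.0895

Needing more than 16 customers ⇔ fewer than 3 successes in the first 16. With X ~ Binomial(16, 0.307), P(Y > 16) = P(X ≤ 2).
  k=0: C(16,0)·0.307^0·0.693^16 = 0.002830
  k=1: C(16,1)·0.307^1·0.693^15 = 0.020057
  k=2: C(16,2)·0.307^2·0.693^14 = 0.066638
P(X ≤ 2) = 0.089524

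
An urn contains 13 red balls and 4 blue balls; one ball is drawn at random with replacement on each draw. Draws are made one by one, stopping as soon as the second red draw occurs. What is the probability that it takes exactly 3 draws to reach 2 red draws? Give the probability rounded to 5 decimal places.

Y = trial on which the second success occurs; negative binomial, r=2, p=0.764706.
P(Y=3) = C(2,1) · p^2 · (1−p)^1
= 2 · 0.58478 · 0.23529 = 0.2751883

0.27519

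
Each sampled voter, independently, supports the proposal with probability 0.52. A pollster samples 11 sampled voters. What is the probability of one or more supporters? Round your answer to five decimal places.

P(at least one) = 1 − P(none) = 1 − (1 − 0.52)^11
= 1 − 0.0003116 = 0.9996884

0.99969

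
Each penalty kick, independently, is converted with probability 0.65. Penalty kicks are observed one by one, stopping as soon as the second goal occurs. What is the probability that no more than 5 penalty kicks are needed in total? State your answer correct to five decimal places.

Finishing within 5 penalty kicks ⇔ at least 2 successes in the first 5. With X ~ Binomial(5, 0.65), P(Y ≤ 5) = 1 − P(X ≤ 1).
  k=0: C(5,0)·0.65^0·0.35^5 = 0.0052522
  k=1: C(5,1)·0.65^1·0.35^4 = 0.0487703
1 − 0.0540225 = 0.9459775

0.94598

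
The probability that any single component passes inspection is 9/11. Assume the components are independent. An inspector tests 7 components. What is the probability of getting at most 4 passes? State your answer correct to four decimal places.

0.1182

X ~ Binomial(7, 0.818182); P(X ≤ 4) = Σ C(7,k) p^k (1−p)^(7−k) over k:
  k=0: C(7,0)·0.818182^0·0.181818^7 = 0.000007
  k=1: C(7,1)·0.818182^1·0.181818^6 = 0.000207
  k=2: C(7,2)·0.818182^2·0.181818^5 = 0.002793
  k=3: C(7,3)·0.818182^3·0.181818^4 = 0.020949
  k=4: C(7,4)·0.818182^4·0.181818^3 = 0.094271
Total = 0.118227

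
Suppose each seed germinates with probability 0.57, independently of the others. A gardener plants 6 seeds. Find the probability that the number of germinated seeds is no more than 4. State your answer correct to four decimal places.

X ~ Binomial(6, 0.57); P(X ≤ 4) = Σ C(6,k) p^k (1−p)^(6−k) over k:
  k=0: C(6,0)·0.57^0·0.43^6 = 0.006321
  k=1: C(6,1)·0.57^1·0.43^5 = 0.050277
  k=2: C(6,2)·0.57^2·0.43^4 = 0.166615
  k=3: C(6,3)·0.57^3·0.43^3 = 0.294483
  k=4: C(6,4)·0.57^4·0.43^2 = 0.292771
Total = 0.810467

0.8105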